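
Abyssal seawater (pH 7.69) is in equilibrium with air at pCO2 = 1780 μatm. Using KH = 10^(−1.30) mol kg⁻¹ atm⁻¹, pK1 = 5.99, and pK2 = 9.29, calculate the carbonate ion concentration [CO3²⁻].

[CO3²⁻] = 0.112 mmol/kg

[CO2*] = KH · pCO2 = 10^(−1.30) × 1780×10^-6 = 8.921×10^-5 mol/kg
α₀ = 1/(1 + K1/[H⁺] + K1K2/[H⁺]²) = 1/(1 + 10^+1.70 + 10^+0.10) = 0.01909
DIC = [CO2*]/α₀ = 8.921×10^-5 / 0.01909 = 4.673 mmol/kg
[CO3²⁻] = α₂·DIC; α₂ = 0.02404, so [CO3²⁻] = 0.02404 × 4.673 = 0.112 mmol/kg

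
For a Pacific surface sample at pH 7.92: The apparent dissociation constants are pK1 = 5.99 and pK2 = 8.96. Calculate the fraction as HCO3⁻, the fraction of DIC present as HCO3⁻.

α₁ = 0.907

α₁ = 1 / (1 + [H⁺]/K1 + K2/[H⁺]) = 1 / (1 + 10^-1.93 + 10^-1.04)
   = 1 / (1 + 0.011749 + 0.091201) = 1/1.1030 = 0.9067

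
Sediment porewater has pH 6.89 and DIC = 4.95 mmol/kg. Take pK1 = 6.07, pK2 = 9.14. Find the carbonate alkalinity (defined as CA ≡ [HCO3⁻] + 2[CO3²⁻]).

CA = 4.33 mmol/kg

CA = [HCO3⁻] + 2[CO3²⁻] = (α₁ + 2α₂)·DIC
At pH 6.89: [H⁺]/K1 = 10^-0.82 = 0.15136, K2/[H⁺] = 10^-2.25 = 0.0056234
α₁ = 1/(1 + 0.15136 + 0.0056234) = 1/1.1570 = 0.8643; α₂ = α₁·K2/[H⁺] = 0.004860
α₁ + 2α₂ = 0.8740
CA = 0.8740 × 4.95 = 4.33 mmol/kg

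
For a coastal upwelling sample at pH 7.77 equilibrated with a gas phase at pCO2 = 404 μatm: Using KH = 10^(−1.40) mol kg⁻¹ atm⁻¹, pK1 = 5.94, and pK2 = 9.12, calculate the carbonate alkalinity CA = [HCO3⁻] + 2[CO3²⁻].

CA = 1.18 mmol/kg

[CO2*] = KH · pCO2 = 10^(−1.40) × 404×10^-6 = 1.608×10^-5 mol/kg
α₀ = 1/(1 + K1/[H⁺] + K1K2/[H⁺]²) = 1/(1 + 10^+1.83 + 10^+0.48) = 0.01396
DIC = [CO2*]/α₀ = 1.608×10^-5 / 0.01396 = 1.152 mmol/kg
CA = (α₁ + 2α₂)·DIC = (0.9439 + 2×0.04216) × 1.152 = 1.18 mmol/kg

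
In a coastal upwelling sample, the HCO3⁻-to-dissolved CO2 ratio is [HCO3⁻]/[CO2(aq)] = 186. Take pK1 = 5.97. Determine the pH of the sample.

From K1 = [H⁺][HCO3⁻]/[CO2(aq)]:  pH = pK1 + log₁₀([HCO3⁻]/[CO2(aq)])
log₁₀(186) = +2.270
pH = 5.97 + (+2.270) = 8.24

pH = 8.24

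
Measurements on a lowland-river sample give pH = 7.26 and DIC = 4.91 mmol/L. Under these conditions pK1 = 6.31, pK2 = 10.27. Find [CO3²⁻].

α₂ = 1 / (1 + [H⁺]/K2 + [H⁺]²/(K1K2)) = 1 / (1 + 10^+3.01 + 10^+2.06)
   = 1 / (1 + 1023.3 + 114.82) = 1/1139.1 = 0.0008779
[CO3²⁻] = α₂ × DIC = 0.0008779 × 4.91 = 0.00431 mmol/L = 4.31 μmol/L

[CO3²⁻] = 4.31 μmol/L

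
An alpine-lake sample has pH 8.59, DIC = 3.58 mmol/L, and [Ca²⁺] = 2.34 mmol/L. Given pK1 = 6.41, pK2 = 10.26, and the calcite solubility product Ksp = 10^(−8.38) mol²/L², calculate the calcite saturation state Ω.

α₂ = 1 / (1 + [H⁺]/K2 + [H⁺]²/(K1K2)) = 1 / (1 + 10^+1.67 + 10^-0.51)
   = 1 / (1 + 46.774 + 0.30903) = 1/48.083 = 0.02080
[CO3²⁻] = α₂ × DIC = 0.02080 × 3.58 = 0.07446 mmol/L
Ksp = 10^(−8.38) = 4.169×10^-9
Ω = [Ca²⁺][CO3²⁻]/Ksp = (2.34×10^-3)(7.446×10^-5) / 4.169×10^-9 = 41.8

Ω = 41.8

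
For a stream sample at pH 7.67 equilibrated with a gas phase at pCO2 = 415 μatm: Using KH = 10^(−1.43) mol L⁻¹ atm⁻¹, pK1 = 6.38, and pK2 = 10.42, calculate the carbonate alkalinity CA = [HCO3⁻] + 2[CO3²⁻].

CA = 0.302 mmol/L

[CO2*] = KH · pCO2 = 10^(−1.43) × 415×10^-6 = 1.542×10^-5 mol/L
α₀ = 1/(1 + K1/[H⁺] + K1K2/[H⁺]²) = 1/(1 + 10^+1.29 + 10^-1.46) = 0.04870
DIC = [CO2*]/α₀ = 1.542×10^-5 / 0.04870 = 0.3166 mmol/L
CA = (α₁ + 2α₂)·DIC = (0.9496 + 2×0.001689) × 0.3166 = 0.302 mmol/L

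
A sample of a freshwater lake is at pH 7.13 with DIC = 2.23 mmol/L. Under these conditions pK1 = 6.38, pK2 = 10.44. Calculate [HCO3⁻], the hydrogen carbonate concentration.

[HCO3⁻] = 1.89 mmol/L

α₁ = 1 / (1 + [H⁺]/K1 + K2/[H⁺]) = 1 / (1 + 10^-0.75 + 10^-3.31)
   = 1 / (1 + 0.17783 + 0.00048978) = 1/1.1783 = 0.8487
[HCO3⁻] = α₁ × DIC = 0.8487 × 2.23 = 1.89 mmol/L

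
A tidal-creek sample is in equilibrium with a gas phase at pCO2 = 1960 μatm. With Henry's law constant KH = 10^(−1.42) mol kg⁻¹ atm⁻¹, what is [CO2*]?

[CO2*] = 74.5 μmol/kg

KH = 10^(−1.42) = 3.802×10^-2 mol kg⁻¹ atm⁻¹
[CO2*] = KH · pCO2 = 3.802×10^-2 × 1960×10^-6 atm = 7.45×10^-5 mol/kg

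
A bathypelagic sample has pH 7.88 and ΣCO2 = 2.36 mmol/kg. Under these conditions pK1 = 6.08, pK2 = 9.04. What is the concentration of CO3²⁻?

α₂ = 1 / (1 + [H⁺]/K2 + [H⁺]²/(K1K2)) = 1 / (1 + 10^+1.16 + 10^-0.64)
   = 1 / (1 + 14.454 + 0.22909) = 1/15.683 = 0.06376
[CO3²⁻] = α₂ × DIC = 0.06376 × 2.36 = 0.150 mmol/kg

[CO3²⁻] = 0.150 mmol/kg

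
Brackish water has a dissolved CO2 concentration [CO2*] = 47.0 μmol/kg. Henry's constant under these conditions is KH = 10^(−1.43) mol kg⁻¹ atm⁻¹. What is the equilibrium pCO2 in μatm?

pCO2 = 1270 μatm

KH = 10^(−1.43) = 3.715×10^-2 mol kg⁻¹ atm⁻¹
pCO2 = [CO2*]/KH = 47.0×10^-6 / 3.715×10^-2 = 1.27×10^-3 atm = 1270 μatm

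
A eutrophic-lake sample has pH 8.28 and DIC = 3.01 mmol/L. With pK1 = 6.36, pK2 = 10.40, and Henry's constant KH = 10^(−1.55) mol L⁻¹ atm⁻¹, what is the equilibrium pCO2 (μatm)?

α₀ = 1 / (1 + K1/[H⁺] + K1K2/[H⁺]²) = 1 / (1 + 10^+1.92 + 10^-0.20)
   = 1 / (1 + 83.176 + 0.63096) = 1/84.807 = 0.01179
[CO2*] = α₀ × DIC = 0.01179 × 3.01 = 0.03549 mmol/L
pCO2 = [CO2*]/KH = 3.549×10^-5 / 2.818×10^-2 = 1260 μatm

pCO2 = 1260 μatm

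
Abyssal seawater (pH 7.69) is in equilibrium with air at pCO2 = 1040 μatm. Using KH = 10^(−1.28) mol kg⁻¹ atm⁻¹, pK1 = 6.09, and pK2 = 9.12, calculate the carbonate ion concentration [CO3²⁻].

[CO3²⁻] = 0.0807 mmol/kg

[CO2*] = KH · pCO2 = 10^(−1.28) × 1040×10^-6 = 5.458×10^-5 mol/kg
α₀ = 1/(1 + K1/[H⁺] + K1K2/[H⁺]²) = 1/(1 + 10^+1.60 + 10^+0.17) = 0.02365
DIC = [CO2*]/α₀ = 5.458×10^-5 / 0.02365 = 2.308 mmol/kg
[CO3²⁻] = α₂·DIC; α₂ = 0.03498, so [CO3²⁻] = 0.03498 × 2.308 = 0.0807 mmol/kg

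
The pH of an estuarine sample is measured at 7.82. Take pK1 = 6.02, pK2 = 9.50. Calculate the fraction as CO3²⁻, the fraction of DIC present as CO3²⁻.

α₂ = 0.0202

α₂ = 1 / (1 + [H⁺]/K2 + [H⁺]²/(K1K2)) = 1 / (1 + 10^+1.68 + 10^-0.12)
   = 1 / (1 + 47.863 + 0.75858) = 1/49.622 = 0.02015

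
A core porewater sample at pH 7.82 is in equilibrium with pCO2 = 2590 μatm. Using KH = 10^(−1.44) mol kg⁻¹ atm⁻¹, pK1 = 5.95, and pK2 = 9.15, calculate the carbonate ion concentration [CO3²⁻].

[CO2*] = KH · pCO2 = 10^(−1.44) × 2590×10^-6 = 9.404×10^-5 mol/kg
α₀ = 1/(1 + K1/[H⁺] + K1K2/[H⁺]²) = 1/(1 + 10^+1.87 + 10^+0.54) = 0.01272
DIC = [CO2*]/α₀ = 9.404×10^-5 / 0.01272 = 7.391 mmol/kg
[CO3²⁻] = α₂·DIC; α₂ = 0.04412, so [CO3²⁻] = 0.04412 × 7.391 = 0.326 mmol/kg

[CO3²⁻] = 0.326 mmol/kg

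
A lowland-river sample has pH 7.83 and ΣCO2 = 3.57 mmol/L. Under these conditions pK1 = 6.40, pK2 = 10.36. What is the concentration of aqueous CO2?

[CO2*] = 0.128 mmol/L

α₀ = 1 / (1 + K1/[H⁺] + K1K2/[H⁺]²) = 1 / (1 + 10^+1.43 + 10^-1.10)
   = 1 / (1 + 26.915 + 0.079433) = 1/27.995 = 0.03572
[CO2*] = α₀ × DIC = 0.03572 × 3.57 = 0.128 mmol/L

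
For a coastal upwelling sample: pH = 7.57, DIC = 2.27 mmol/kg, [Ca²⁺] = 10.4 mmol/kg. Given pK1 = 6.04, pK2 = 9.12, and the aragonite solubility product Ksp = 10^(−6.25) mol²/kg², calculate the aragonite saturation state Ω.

α₂ = 1 / (1 + [H⁺]/K2 + [H⁺]²/(K1K2)) = 1 / (1 + 10^+1.55 + 10^+0.02)
   = 1 / (1 + 35.481 + 1.0471) = 1/37.528 = 0.02665
[CO3²⁻] = α₂ × DIC = 0.02665 × 2.27 = 0.06049 mmol/kg
Ksp = 10^(−6.25) = 5.623×10^-7
Ω = [Ca²⁺][CO3²⁻]/Ksp = (10.4×10^-3)(6.049×10^-5) / 5.623×10^-7 = 1.12

Ω = 1.12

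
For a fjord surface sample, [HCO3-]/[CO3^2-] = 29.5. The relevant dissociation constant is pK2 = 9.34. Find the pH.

From K2 = [H⁺][CO3^2-]/[HCO3-]:  pH = pK2 − log₁₀([HCO3-]/[CO3^2-])
log₁₀(29.5) = +1.470
pH = 9.34 − (+1.470) = 7.87

pH = 7.87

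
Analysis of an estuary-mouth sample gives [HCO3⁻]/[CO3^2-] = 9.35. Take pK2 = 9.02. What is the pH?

From K2 = [H⁺][CO3^2-]/[HCO3⁻]:  pH = pK2 − log₁₀([HCO3⁻]/[CO3^2-])
log₁₀(9.35) = +0.971
pH = 9.02 − (+0.971) = 8.05

pH = 8.05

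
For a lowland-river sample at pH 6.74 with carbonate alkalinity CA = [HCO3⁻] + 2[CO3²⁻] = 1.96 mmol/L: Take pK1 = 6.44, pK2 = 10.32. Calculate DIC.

CA = [HCO3⁻] + 2[CO3²⁻] = (α₁ + 2α₂)·DIC
At pH 6.74: [H⁺]/K1 = 10^-0.30 = 0.50119, K2/[H⁺] = 10^-3.58 = 0.00026303
α₁ = 1/(1 + 0.50119 + 0.00026303) = 1/1.5015 = 0.6660; α₂ = α₁·K2/[H⁺] = 0.0001752
α₁ + 2α₂ = 0.6664
DIC = CA / (α₁ + 2α₂) = 1.96 / 0.6664 = 2.94 mmol/L

DIC = 2.94 mmol/L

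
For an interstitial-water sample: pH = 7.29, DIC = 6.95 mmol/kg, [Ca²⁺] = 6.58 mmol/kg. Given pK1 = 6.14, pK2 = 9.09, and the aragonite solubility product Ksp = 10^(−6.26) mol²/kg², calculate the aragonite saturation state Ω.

Ω = 1.21

α₂ = 1 / (1 + [H⁺]/K2 + [H⁺]²/(K1K2)) = 1 / (1 + 10^+1.80 + 10^+0.65)
   = 1 / (1 + 63.096 + 4.4668) = 1/68.563 = 0.01459
[CO3²⁻] = α₂ × DIC = 0.01459 × 6.95 = 0.1014 mmol/kg
Ksp = 10^(−6.26) = 5.495×10^-7
Ω = [Ca²⁺][CO3²⁻]/Ksp = (6.58×10^-3)(1.014×10^-4) / 5.495×10^-7 = 1.21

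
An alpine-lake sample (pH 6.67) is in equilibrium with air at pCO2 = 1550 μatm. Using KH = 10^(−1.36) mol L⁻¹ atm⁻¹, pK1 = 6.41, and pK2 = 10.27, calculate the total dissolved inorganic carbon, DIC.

DIC = 0.191 mmol/L

[CO2*] = KH · pCO2 = 10^(−1.36) × 1550×10^-6 = 6.766×10^-5 mol/L
α₀ = 1/(1 + K1/[H⁺] + K1K2/[H⁺]²) = 1/(1 + 10^+0.26 + 10^-3.34) = 0.3546
DIC = [CO2*]/α₀ = 6.766×10^-5 / 0.3546 = 0.191 mmol/L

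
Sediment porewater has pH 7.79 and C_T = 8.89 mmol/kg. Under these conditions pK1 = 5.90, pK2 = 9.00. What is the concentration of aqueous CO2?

α₀ = 1 / (1 + K1/[H⁺] + K1K2/[H⁺]²) = 1 / (1 + 10^+1.89 + 10^+0.68)
   = 1 / (1 + 77.625 + 4.7863) = 1/83.411 = 0.01199
[CO2*] = α₀ × DIC = 0.01199 × 8.89 = 0.107 mmol/kg

[CO2*] = 0.107 mmol/kg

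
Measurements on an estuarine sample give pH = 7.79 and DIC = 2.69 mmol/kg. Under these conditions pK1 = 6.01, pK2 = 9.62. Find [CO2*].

[CO2*] = 0.0433 mmol/kg

α₀ = 1 / (1 + K1/[H⁺] + K1K2/[H⁺]²) = 1 / (1 + 10^+1.78 + 10^-0.05)
   = 1 / (1 + 60.256 + 0.89125) = 1/62.147 = 0.01609
[CO2*] = α₀ × DIC = 0.01609 × 2.69 = 0.0433 mmol/kg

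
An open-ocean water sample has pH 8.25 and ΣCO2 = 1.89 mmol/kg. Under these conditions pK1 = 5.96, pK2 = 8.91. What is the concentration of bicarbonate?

α₁ = 1 / (1 + [H⁺]/K1 + K2/[H⁺]) = 1 / (1 + 10^-2.29 + 10^-0.66)
   = 1 / (1 + 0.0051286 + 0.21878) = 1/1.2239 = 0.8171
[HCO3⁻] = α₁ × DIC = 0.8171 × 1.89 = 1.54 mmol/kg

[HCO3⁻] = 1.54 mmol/kg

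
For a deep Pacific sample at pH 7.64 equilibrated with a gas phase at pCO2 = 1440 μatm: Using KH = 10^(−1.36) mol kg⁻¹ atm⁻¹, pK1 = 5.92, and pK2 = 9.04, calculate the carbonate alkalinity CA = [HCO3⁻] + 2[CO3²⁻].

[CO2*] = KH · pCO2 = 10^(−1.36) × 1440×10^-6 = 6.286×10^-5 mol/kg
α₀ = 1/(1 + K1/[H⁺] + K1K2/[H⁺]²) = 1/(1 + 10^+1.72 + 10^+0.32) = 0.01800
DIC = [CO2*]/α₀ = 6.286×10^-5 / 0.01800 = 3.493 mmol/kg
CA = (α₁ + 2α₂)·DIC = (0.9444 + 2×0.03760) × 3.493 = 3.56 mmol/kg

CA = 3.56 mmol/kg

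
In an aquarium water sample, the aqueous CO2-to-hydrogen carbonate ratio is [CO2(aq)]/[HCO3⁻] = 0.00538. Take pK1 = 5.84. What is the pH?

From K1 = [H⁺][HCO3⁻]/[CO2(aq)]:  pH = pK1 − log₁₀([CO2(aq)]/[HCO3⁻])
log₁₀(0.00538) = -2.269
pH = 5.84 − (-2.269) = 8.11

pH = 8.11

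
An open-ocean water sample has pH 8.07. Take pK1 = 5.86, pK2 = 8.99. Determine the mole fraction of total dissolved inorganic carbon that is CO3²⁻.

α₂ = 1 / (1 + [H⁺]/K2 + [H⁺]²/(K1K2)) = 1 / (1 + 10^+0.92 + 10^-1.29)
   = 1 / (1 + 8.3176 + 0.051286) = 1/9.3689 = 0.1067

α₂ = 0.107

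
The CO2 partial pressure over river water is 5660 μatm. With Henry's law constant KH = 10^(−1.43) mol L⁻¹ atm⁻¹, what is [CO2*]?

KH = 10^(−1.43) = 3.715×10^-2 mol L⁻¹ atm⁻¹
[CO2*] = KH · pCO2 = 3.715×10^-2 × 5660×10^-6 atm = 2.10×10^-4 mol/L

[CO2*] = 210 μmol/L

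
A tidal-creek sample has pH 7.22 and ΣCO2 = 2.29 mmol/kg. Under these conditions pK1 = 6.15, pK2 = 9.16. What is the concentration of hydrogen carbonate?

α₁ = 1 / (1 + [H⁺]/K1 + K2/[H⁺]) = 1 / (1 + 10^-1.07 + 10^-1.94)
   = 1 / (1 + 0.085114 + 0.011482) = 1/1.0966 = 0.9119
[HCO3⁻] = α₁ × DIC = 0.9119 × 2.29 = 2.09 mmol/kg

[HCO3⁻] = 2.09 mmol/kg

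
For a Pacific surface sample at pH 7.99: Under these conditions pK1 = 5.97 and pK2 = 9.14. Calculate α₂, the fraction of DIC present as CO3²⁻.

α₂ = 0.0655

α₂ = 1 / (1 + [H⁺]/K2 + [H⁺]²/(K1K2)) = 1 / (1 + 10^+1.15 + 10^-0.87)
   = 1 / (1 + 14.125 + 0.13490) = 1/15.260 = 0.06553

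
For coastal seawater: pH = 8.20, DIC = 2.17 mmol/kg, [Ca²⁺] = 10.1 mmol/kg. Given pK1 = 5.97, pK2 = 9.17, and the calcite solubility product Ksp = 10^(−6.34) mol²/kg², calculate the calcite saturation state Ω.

α₂ = 1 / (1 + [H⁺]/K2 + [H⁺]²/(K1K2)) = 1 / (1 + 10^+0.97 + 10^-1.26)
   = 1 / (1 + 9.3325 + 0.054954) = 1/10.387 = 0.09627
[CO3²⁻] = α₂ × DIC = 0.09627 × 2.17 = 0.2089 mmol/kg
Ksp = 10^(−6.34) = 4.571×10^-7
Ω = [Ca²⁺][CO3²⁻]/Ksp = (10.1×10^-3)(2.089×10^-4) / 4.571×10^-7 = 4.62

Ω = 4.62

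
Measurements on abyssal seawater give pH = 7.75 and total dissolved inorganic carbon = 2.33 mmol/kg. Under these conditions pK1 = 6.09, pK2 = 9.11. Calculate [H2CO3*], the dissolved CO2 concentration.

[CO2*] = 0.0478 mmol/kg

α₀ = 1 / (1 + K1/[H⁺] + K1K2/[H⁺]²) = 1 / (1 + 10^+1.66 + 10^+0.30)
   = 1 / (1 + 45.709 + 1.9953) = 1/48.704 = 0.02053
[CO2*] = α₀ × DIC = 0.02053 × 2.33 = 0.0478 mmol/kg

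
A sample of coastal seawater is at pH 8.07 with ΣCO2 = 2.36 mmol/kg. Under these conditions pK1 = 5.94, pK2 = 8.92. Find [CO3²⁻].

[CO3²⁻] = 0.290 mmol/kg

α₂ = 1 / (1 + [H⁺]/K2 + [H⁺]²/(K1K2)) = 1 / (1 + 10^+0.85 + 10^-1.28)
   = 1 / (1 + 7.0795 + 0.052481) = 1/8.1319 = 0.1230
[CO3²⁻] = α₂ × DIC = 0.1230 × 2.36 = 0.290 mmol/kg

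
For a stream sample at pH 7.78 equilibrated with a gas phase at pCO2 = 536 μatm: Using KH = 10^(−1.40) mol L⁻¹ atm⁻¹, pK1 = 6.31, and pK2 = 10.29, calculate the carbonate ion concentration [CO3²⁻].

[CO3²⁻] = 1.95 μmol/L

[CO2*] = KH · pCO2 = 10^(−1.40) × 536×10^-6 = 2.134×10^-5 mol/L
α₀ = 1/(1 + K1/[H⁺] + K1K2/[H⁺]²) = 1/(1 + 10^+1.47 + 10^-1.04) = 0.03268
DIC = [CO2*]/α₀ = 2.134×10^-5 / 0.03268 = 0.6530 mmol/L
[CO3²⁻] = α₂·DIC; α₂ = 0.002980, so [CO3²⁻] = 0.002980 × 0.6530 = 0.00195 mmol/L = 1.95 μmol/L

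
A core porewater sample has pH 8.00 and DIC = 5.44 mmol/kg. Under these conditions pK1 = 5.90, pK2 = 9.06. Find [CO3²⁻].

[CO3²⁻] = 0.433 mmol/kg

α₂ = 1 / (1 + [H⁺]/K2 + [H⁺]²/(K1K2)) = 1 / (1 + 10^+1.06 + 10^-1.04)
   = 1 / (1 + 11.482 + 0.091201) = 1/12.573 = 0.07954
[CO3²⁻] = α₂ × DIC = 0.07954 × 5.44 = 0.433 mmol/kg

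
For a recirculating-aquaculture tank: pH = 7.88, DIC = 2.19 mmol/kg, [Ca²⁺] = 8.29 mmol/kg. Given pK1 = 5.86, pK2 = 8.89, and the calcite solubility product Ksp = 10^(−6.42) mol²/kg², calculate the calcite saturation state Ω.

α₂ = 1 / (1 + [H⁺]/K2 + [H⁺]²/(K1K2)) = 1 / (1 + 10^+1.01 + 10^-1.01)
   = 1 / (1 + 10.233 + 0.097724) = 1/11.331 = 0.08826
[CO3²⁻] = α₂ × DIC = 0.08826 × 2.19 = 0.1933 mmol/kg
Ksp = 10^(−6.42) = 3.802×10^-7
Ω = [Ca²⁺][CO3²⁻]/Ksp = (8.29×10^-3)(1.933×10^-4) / 3.802×10^-7 = 4.21

Ω = 4.21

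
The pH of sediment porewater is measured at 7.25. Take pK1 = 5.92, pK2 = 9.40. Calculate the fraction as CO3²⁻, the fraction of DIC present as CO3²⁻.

α₂ = 1 / (1 + [H⁺]/K2 + [H⁺]²/(K1K2)) = 1 / (1 + 10^+2.15 + 10^+0.82)
   = 1 / (1 + 141.25 + 6.6069) = 1/148.86 = 0.006718

α₂ = 0.00672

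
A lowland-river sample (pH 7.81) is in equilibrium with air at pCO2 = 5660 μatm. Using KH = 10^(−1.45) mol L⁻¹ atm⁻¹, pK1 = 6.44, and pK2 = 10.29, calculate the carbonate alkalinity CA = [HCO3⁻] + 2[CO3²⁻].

[CO2*] = KH · pCO2 = 10^(−1.45) × 5660×10^-6 = 2.008×10^-4 mol/L
α₀ = 1/(1 + K1/[H⁺] + K1K2/[H⁺]²) = 1/(1 + 10^+1.37 + 10^-1.11) = 0.04078
DIC = [CO2*]/α₀ = 2.008×10^-4 / 0.04078 = 4.924 mmol/L
CA = (α₁ + 2α₂)·DIC = (0.9561 + 2×0.003166) × 4.924 = 4.74 mmol/L

CA = 4.74 mmol/L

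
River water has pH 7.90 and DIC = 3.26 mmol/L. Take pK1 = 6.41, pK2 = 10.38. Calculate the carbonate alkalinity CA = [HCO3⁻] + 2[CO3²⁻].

CA = [HCO3⁻] + 2[CO3²⁻] = (α₁ + 2α₂)·DIC
At pH 7.90: [H⁺]/K1 = 10^-1.49 = 0.032359, K2/[H⁺] = 10^-2.48 = 0.0033113
α₁ = 1/(1 + 0.032359 + 0.0033113) = 1/1.0357 = 0.9656; α₂ = α₁·K2/[H⁺] = 0.003197
α₁ + 2α₂ = 0.9720
CA = 0.9720 × 3.26 = 3.17 mmol/L

CA = 3.17 mmol/L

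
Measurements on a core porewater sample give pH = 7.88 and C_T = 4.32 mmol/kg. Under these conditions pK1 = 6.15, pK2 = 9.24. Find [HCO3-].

α₁ = 1 / (1 + [H⁺]/K1 + K2/[H⁺]) = 1 / (1 + 10^-1.73 + 10^-1.36)
   = 1 / (1 + 0.018621 + 0.043652) = 1/1.0623 = 0.9414
[HCO3⁻] = α₁ × DIC = 0.9414 × 4.32 = 4.07 mmol/kg

[HCO3⁻] = 4.07 mmol/kg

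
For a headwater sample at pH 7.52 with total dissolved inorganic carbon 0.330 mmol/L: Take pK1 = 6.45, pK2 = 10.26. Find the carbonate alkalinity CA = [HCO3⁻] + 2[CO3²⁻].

CA = [HCO3⁻] + 2[CO3²⁻] = (α₁ + 2α₂)·DIC
At pH 7.52: [H⁺]/K1 = 10^-1.07 = 0.085114, K2/[H⁺] = 10^-2.74 = 0.0018197
α₁ = 1/(1 + 0.085114 + 0.0018197) = 1/1.0869 = 0.9200; α₂ = α₁·K2/[H⁺] = 0.001674
α₁ + 2α₂ = 0.9234
CA = 0.9234 × 0.330 = 0.305 mmol/L

CA = 0.305 mmol/L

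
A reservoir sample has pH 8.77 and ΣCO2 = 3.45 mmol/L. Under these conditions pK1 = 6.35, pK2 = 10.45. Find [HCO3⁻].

α₁ = 1 / (1 + [H⁺]/K1 + K2/[H⁺]) = 1 / (1 + 10^-2.42 + 10^-1.68)
   = 1 / (1 + 0.0038019 + 0.020893) = 1/1.0247 = 0.9759
[HCO3⁻] = α₁ × DIC = 0.9759 × 3.45 = 3.37 mmol/L

[HCO3⁻] = 3.37 mmol/L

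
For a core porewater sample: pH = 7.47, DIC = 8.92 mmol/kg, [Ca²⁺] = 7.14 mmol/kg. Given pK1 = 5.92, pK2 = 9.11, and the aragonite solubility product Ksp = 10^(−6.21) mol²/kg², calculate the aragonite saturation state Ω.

Ω = 2.25

α₂ = 1 / (1 + [H⁺]/K2 + [H⁺]²/(K1K2)) = 1 / (1 + 10^+1.64 + 10^+0.09)
   = 1 / (1 + 43.652 + 1.2303) = 1/45.882 = 0.02180
[CO3²⁻] = α₂ × DIC = 0.02180 × 8.92 = 0.1944 mmol/kg
Ksp = 10^(−6.21) = 6.166×10^-7
Ω = [Ca²⁺][CO3²⁻]/Ksp = (7.14×10^-3)(1.944×10^-4) / 6.166×10^-7 = 2.25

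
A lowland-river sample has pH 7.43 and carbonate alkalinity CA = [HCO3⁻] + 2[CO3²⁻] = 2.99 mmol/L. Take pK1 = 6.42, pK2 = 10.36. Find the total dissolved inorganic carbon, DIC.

DIC = 3.28 mmol/L

CA = [HCO3⁻] + 2[CO3²⁻] = (α₁ + 2α₂)·DIC
At pH 7.43: [H⁺]/K1 = 10^-1.01 = 0.097724, K2/[H⁺] = 10^-2.93 = 0.0011749
α₁ = 1/(1 + 0.097724 + 0.0011749) = 1/1.0989 = 0.9100; α₂ = α₁·K2/[H⁺] = 0.001069
α₁ + 2α₂ = 0.9121
DIC = CA / (α₁ + 2α₂) = 2.99 / 0.9121 = 3.28 mmol/L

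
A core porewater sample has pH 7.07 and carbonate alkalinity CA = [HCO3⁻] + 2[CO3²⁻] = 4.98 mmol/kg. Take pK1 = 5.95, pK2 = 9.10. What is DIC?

CA = [HCO3⁻] + 2[CO3²⁻] = (α₁ + 2α₂)·DIC
At pH 7.07: [H⁺]/K1 = 10^-1.12 = 0.075858, K2/[H⁺] = 10^-2.03 = 0.0093325
α₁ = 1/(1 + 0.075858 + 0.0093325) = 1/1.0852 = 0.9215; α₂ = α₁·K2/[H⁺] = 0.008600
α₁ + 2α₂ = 0.9387
DIC = CA / (α₁ + 2α₂) = 4.98 / 0.9387 = 5.31 mmol/kg

DIC = 5.31 mmol/kg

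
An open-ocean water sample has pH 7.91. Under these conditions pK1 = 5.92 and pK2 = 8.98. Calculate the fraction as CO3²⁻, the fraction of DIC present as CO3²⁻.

α₂ = 1 / (1 + [H⁺]/K2 + [H⁺]²/(K1K2)) = 1 / (1 + 10^+1.07 + 10^-0.92)
   = 1 / (1 + 11.749 + 0.12023) = 1/12.869 = 0.07770

α₂ = 0.0777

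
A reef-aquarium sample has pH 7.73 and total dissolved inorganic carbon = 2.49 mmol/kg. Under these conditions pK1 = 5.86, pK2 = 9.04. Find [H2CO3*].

α₀ = 1 / (1 + K1/[H⁺] + K1K2/[H⁺]²) = 1 / (1 + 10^+1.87 + 10^+0.56)
   = 1 / (1 + 74.131 + 3.6308) = 1/78.762 = 0.01270
[CO2*] = α₀ × DIC = 0.01270 × 2.49 = 0.0316 mmol/kg

[CO2*] = 0.0316 mmol/kg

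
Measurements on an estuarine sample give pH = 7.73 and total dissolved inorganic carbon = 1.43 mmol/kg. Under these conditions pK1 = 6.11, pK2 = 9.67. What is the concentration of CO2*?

α₀ = 1 / (1 + K1/[H⁺] + K1K2/[H⁺]²) = 1 / (1 + 10^+1.62 + 10^-0.32)
   = 1 / (1 + 41.687 + 0.47863) = 1/43.166 = 0.02317
[CO2*] = α₀ × DIC = 0.02317 × 1.43 = 0.0331 mmol/kg

[CO2*] = 0.0331 mmol/kg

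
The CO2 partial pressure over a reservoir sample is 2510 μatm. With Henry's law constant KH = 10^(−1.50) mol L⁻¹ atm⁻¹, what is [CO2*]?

KH = 10^(−1.50) = 3.162×10^-2 mol L⁻¹ atm⁻¹
[CO2*] = KH · pCO2 = 3.162×10^-2 × 2510×10^-6 atm = 7.94×10^-5 mol/L

[CO2*] = 79.4 μmol/L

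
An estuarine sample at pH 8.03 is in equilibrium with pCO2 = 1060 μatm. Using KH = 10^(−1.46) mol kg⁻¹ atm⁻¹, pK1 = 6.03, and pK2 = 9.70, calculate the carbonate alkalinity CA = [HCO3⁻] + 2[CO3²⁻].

[CO2*] = KH · pCO2 = 10^(−1.46) × 1060×10^-6 = 3.675×10^-5 mol/kg
α₀ = 1/(1 + K1/[H⁺] + K1K2/[H⁺]²) = 1/(1 + 10^+2.00 + 10^+0.33) = 0.009696
DIC = [CO2*]/α₀ = 3.675×10^-5 / 0.009696 = 3.791 mmol/kg
CA = (α₁ + 2α₂)·DIC = (0.9696 + 2×0.02073) × 3.791 = 3.83 mmol/kg

CA = 3.83 mmol/kg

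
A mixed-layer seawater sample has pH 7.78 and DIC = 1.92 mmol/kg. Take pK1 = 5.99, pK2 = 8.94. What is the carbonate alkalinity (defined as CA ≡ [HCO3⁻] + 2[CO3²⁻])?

CA = 2.01 mmol/kg

CA = [HCO3⁻] + 2[CO3²⁻] = (α₁ + 2α₂)·DIC
At pH 7.78: [H⁺]/K1 = 10^-1.79 = 0.016218, K2/[H⁺] = 10^-1.16 = 0.069183
α₁ = 1/(1 + 0.016218 + 0.069183) = 1/1.0854 = 0.9213; α₂ = α₁·K2/[H⁺] = 0.06374
α₁ + 2α₂ = 1.0488
CA = 1.0488 × 1.92 = 2.01 mmol/kg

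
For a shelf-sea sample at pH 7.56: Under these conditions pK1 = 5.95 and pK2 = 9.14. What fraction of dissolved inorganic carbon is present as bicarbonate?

α₁ = 0.952

α₁ = 1 / (1 + [H⁺]/K1 + K2/[H⁺]) = 1 / (1 + 10^-1.61 + 10^-1.58)
   = 1 / (1 + 0.024547 + 0.026303) = 1/1.0508 = 0.9516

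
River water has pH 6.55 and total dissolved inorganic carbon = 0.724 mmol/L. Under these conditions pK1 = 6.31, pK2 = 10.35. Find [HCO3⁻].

[HCO3⁻] = 0.460 mmol/L

α₁ = 1 / (1 + [H⁺]/K1 + K2/[H⁺]) = 1 / (1 + 10^-0.24 + 10^-3.80)
   = 1 / (1 + 0.57544 + 0.00015849) = 1/1.5756 = 0.6347
[HCO3⁻] = α₁ × DIC = 0.6347 × 0.724 = 0.460 mmol/L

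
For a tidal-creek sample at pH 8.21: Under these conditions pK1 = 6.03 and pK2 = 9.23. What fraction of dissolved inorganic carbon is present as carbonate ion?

α₂ = 0.0867

α₂ = 1 / (1 + [H⁺]/K2 + [H⁺]²/(K1K2)) = 1 / (1 + 10^+1.02 + 10^-1.16)
   = 1 / (1 + 10.471 + 0.069183) = 1/11.540 = 0.08665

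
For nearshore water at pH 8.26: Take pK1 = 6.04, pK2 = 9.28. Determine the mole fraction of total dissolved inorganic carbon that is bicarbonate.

α₁ = 0.908

α₁ = 1 / (1 + [H⁺]/K1 + K2/[H⁺]) = 1 / (1 + 10^-2.22 + 10^-1.02)
   = 1 / (1 + 0.0060256 + 0.095499) = 1/1.1015 = 0.9078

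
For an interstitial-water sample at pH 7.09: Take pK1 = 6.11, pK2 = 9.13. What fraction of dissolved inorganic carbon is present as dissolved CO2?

α₀ = 1 / (1 + K1/[H⁺] + K1K2/[H⁺]²) = 1 / (1 + 10^+0.98 + 10^-1.06)
   = 1 / (1 + 9.5499 + 0.087096) = 1/10.637 = 0.09401

α₀ = 0.0940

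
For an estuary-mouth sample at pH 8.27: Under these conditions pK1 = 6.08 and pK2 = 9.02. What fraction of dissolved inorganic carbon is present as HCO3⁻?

α₁ = 0.844

α₁ = 1 / (1 + [H⁺]/K1 + K2/[H⁺]) = 1 / (1 + 10^-2.19 + 10^-0.75)
   = 1 / (1 + 0.0064565 + 0.17783) = 1/1.1843 = 0.8444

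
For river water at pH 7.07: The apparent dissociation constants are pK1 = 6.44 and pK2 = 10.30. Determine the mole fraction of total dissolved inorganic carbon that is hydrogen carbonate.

α₁ = 1 / (1 + [H⁺]/K1 + K2/[H⁺]) = 1 / (1 + 10^-0.63 + 10^-3.23)
   = 1 / (1 + 0.23442 + 0.00058884) = 1/1.2350 = 0.8097

α₁ = 0.810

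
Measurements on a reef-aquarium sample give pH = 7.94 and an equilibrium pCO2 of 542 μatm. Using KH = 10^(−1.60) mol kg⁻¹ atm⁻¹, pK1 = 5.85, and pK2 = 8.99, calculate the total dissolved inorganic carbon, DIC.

[CO2*] = KH · pCO2 = 10^(−1.60) × 542×10^-6 = 1.361×10^-5 mol/kg
α₀ = 1/(1 + K1/[H⁺] + K1K2/[H⁺]²) = 1/(1 + 10^+2.09 + 10^+1.04) = 0.007408
DIC = [CO2*]/α₀ = 1.361×10^-5 / 0.007408 = 1.84 mmol/kg

DIC = 1.84 mmol/kg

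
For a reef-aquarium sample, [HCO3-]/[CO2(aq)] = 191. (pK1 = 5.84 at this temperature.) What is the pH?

From K1 = [H⁺][HCO3-]/[CO2(aq)]:  pH = pK1 + log₁₀([HCO3-]/[CO2(aq)])
log₁₀(191) = +2.281
pH = 5.84 + (+2.281) = 8.12

pH = 8.12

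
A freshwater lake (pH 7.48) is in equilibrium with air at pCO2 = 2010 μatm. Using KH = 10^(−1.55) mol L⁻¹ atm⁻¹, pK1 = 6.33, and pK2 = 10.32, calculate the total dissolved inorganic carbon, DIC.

[CO2*] = KH · pCO2 = 10^(−1.55) × 2010×10^-6 = 5.665×10^-5 mol/L
α₀ = 1/(1 + K1/[H⁺] + K1K2/[H⁺]²) = 1/(1 + 10^+1.15 + 10^-1.69) = 0.06602
DIC = [CO2*]/α₀ = 5.665×10^-5 / 0.06602 = 0.858 mmol/L

DIC = 0.858 mmol/L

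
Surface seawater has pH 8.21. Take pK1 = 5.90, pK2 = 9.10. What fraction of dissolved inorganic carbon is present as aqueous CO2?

α₀ = 1 / (1 + K1/[H⁺] + K1K2/[H⁺]²) = 1 / (1 + 10^+2.31 + 10^+1.42)
   = 1 / (1 + 204.17 + 26.303) = 1/231.48 = 0.004320

α₀ = 0.00432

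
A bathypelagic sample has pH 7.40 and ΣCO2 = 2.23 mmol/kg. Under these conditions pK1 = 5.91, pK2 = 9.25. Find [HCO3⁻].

α₁ = 1 / (1 + [H⁺]/K1 + K2/[H⁺]) = 1 / (1 + 10^-1.49 + 10^-1.85)
   = 1 / (1 + 0.032359 + 0.014125) = 1/1.0465 = 0.9556
[HCO3⁻] = α₁ × DIC = 0.9556 × 2.23 = 2.13 mmol/kg

[HCO3⁻] = 2.13 mmol/kg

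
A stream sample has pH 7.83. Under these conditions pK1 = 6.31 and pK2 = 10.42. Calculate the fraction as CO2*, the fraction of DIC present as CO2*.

α₀ = 1 / (1 + K1/[H⁺] + K1K2/[H⁺]²) = 1 / (1 + 10^+1.52 + 10^-1.07)
   = 1 / (1 + 33.113 + 0.085114) = 1/34.198 = 0.02924

α₀ = 0.0292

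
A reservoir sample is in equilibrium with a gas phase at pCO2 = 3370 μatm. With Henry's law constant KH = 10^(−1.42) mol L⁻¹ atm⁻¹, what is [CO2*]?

[CO2*] = 128 μmol/L

KH = 10^(−1.42) = 3.802×10^-2 mol L⁻¹ atm⁻¹
[CO2*] = KH · pCO2 = 3.802×10^-2 × 3370×10^-6 atm = 1.28×10^-4 mol/L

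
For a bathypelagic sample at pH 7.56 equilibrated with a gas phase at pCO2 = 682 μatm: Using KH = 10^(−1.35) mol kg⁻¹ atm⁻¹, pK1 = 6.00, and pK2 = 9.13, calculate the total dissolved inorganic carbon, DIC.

[CO2*] = KH · pCO2 = 10^(−1.35) × 682×10^-6 = 3.046×10^-5 mol/kg
α₀ = 1/(1 + K1/[H⁺] + K1K2/[H⁺]²) = 1/(1 + 10^+1.56 + 10^-0.01) = 0.02612
DIC = [CO2*]/α₀ = 3.046×10^-5 / 0.02612 = 1.17 mmol/kg

DIC = 1.17 mmol/kg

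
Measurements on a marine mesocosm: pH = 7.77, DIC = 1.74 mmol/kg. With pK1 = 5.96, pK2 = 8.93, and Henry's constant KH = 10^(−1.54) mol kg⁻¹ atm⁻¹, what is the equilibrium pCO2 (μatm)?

α₀ = 1 / (1 + K1/[H⁺] + K1K2/[H⁺]²) = 1 / (1 + 10^+1.81 + 10^+0.65)
   = 1 / (1 + 64.565 + 4.4668) = 1/70.032 = 0.01428
[CO2*] = α₀ × DIC = 0.01428 × 1.74 = 0.02485 mmol/kg
pCO2 = [CO2*]/KH = 2.485×10^-5 / 2.884×10^-2 = 861 μatm

pCO2 = 861 μatm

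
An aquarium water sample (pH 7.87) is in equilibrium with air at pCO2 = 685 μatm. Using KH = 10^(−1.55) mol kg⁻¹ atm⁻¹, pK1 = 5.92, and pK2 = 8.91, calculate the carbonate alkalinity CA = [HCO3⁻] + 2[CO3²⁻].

[CO2*] = KH · pCO2 = 10^(−1.55) × 685×10^-6 = 1.931×10^-5 mol/kg
α₀ = 1/(1 + K1/[H⁺] + K1K2/[H⁺]²) = 1/(1 + 10^+1.95 + 10^+0.91) = 0.01018
DIC = [CO2*]/α₀ = 1.931×10^-5 / 0.01018 = 1.897 mmol/kg
CA = (α₁ + 2α₂)·DIC = (0.9071 + 2×0.08273) × 1.897 = 2.03 mmol/kg

CA = 2.03 mmol/kg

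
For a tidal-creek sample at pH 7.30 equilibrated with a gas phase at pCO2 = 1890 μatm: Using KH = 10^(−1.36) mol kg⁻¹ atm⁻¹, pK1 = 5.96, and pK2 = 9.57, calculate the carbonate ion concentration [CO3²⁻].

[CO2*] = KH · pCO2 = 10^(−1.36) × 1890×10^-6 = 8.250×10^-5 mol/kg
α₀ = 1/(1 + K1/[H⁺] + K1K2/[H⁺]²) = 1/(1 + 10^+1.34 + 10^-0.93) = 0.04349
DIC = [CO2*]/α₀ = 8.250×10^-5 / 0.04349 = 1.897 mmol/kg
[CO3²⁻] = α₂·DIC; α₂ = 0.005109, so [CO3²⁻] = 0.005109 × 1.897 = 0.00969 mmol/kg = 9.69 μmol/kg

[CO3²⁻] = 9.69 μmol/kg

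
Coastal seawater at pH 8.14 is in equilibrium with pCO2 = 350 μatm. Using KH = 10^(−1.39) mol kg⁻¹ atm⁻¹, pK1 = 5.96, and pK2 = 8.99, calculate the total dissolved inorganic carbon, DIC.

[CO2*] = KH · pCO2 = 10^(−1.39) × 350×10^-6 = 1.426×10^-5 mol/kg
α₀ = 1/(1 + K1/[H⁺] + K1K2/[H⁺]²) = 1/(1 + 10^+2.18 + 10^+1.33) = 0.005756
DIC = [CO2*]/α₀ = 1.426×10^-5 / 0.005756 = 2.48 mmol/kg

DIC = 2.48 mmol/kg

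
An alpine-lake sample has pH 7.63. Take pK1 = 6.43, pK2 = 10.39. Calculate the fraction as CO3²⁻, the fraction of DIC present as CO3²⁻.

α₂ = 0.00163

α₂ = 1 / (1 + [H⁺]/K2 + [H⁺]²/(K1K2)) = 1 / (1 + 10^+2.76 + 10^+1.56)
   = 1 / (1 + 575.44 + 36.308) = 1/612.75 = 0.001632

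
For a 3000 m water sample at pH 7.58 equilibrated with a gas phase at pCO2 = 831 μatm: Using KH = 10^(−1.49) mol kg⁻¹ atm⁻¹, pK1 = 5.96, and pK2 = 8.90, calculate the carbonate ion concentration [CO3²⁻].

[CO3²⁻] = 0.0537 mmol/kg

[CO2*] = KH · pCO2 = 10^(−1.49) × 831×10^-6 = 2.689×10^-5 mol/kg
α₀ = 1/(1 + K1/[H⁺] + K1K2/[H⁺]²) = 1/(1 + 10^+1.62 + 10^+0.30) = 0.02238
DIC = [CO2*]/α₀ = 2.689×10^-5 / 0.02238 = 1.202 mmol/kg
[CO3²⁻] = α₂·DIC; α₂ = 0.04465, so [CO3²⁻] = 0.04465 × 1.202 = 0.0537 mmol/kg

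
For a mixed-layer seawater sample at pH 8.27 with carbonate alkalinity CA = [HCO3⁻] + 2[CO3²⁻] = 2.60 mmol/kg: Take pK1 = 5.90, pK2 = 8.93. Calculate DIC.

DIC = 2.21 mmol/kg

CA = [HCO3⁻] + 2[CO3²⁻] = (α₁ + 2α₂)·DIC
At pH 8.27: [H⁺]/K1 = 10^-2.37 = 0.0042658, K2/[H⁺] = 10^-0.66 = 0.21878
α₁ = 1/(1 + 0.0042658 + 0.21878) = 1/1.2230 = 0.8176; α₂ = α₁·K2/[H⁺] = 0.1789
α₁ + 2α₂ = 1.1754
DIC = CA / (α₁ + 2α₂) = 2.60 / 1.1754 = 2.21 mmol/kg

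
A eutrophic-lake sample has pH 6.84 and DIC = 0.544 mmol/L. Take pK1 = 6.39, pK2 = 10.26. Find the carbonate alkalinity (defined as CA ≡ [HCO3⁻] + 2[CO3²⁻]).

CA = 0.402 mmol/L

CA = [HCO3⁻] + 2[CO3²⁻] = (α₁ + 2α₂)·DIC
At pH 6.84: [H⁺]/K1 = 10^-0.45 = 0.35481, K2/[H⁺] = 10^-3.42 = 0.00038019
α₁ = 1/(1 + 0.35481 + 0.00038019) = 1/1.3552 = 0.7379; α₂ = α₁·K2/[H⁺] = 0.0002805
α₁ + 2α₂ = 0.7385
CA = 0.7385 × 0.544 = 0.402 mmol/L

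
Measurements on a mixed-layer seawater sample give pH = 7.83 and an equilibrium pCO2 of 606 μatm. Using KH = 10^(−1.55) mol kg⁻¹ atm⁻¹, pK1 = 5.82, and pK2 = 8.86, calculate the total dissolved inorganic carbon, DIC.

DIC = 1.93 mmol/kg

[CO2*] = KH · pCO2 = 10^(−1.55) × 606×10^-6 = 1.708×10^-5 mol/kg
α₀ = 1/(1 + K1/[H⁺] + K1K2/[H⁺]²) = 1/(1 + 10^+2.01 + 10^+0.98) = 0.008859
DIC = [CO2*]/α₀ = 1.708×10^-5 / 0.008859 = 1.93 mmol/kg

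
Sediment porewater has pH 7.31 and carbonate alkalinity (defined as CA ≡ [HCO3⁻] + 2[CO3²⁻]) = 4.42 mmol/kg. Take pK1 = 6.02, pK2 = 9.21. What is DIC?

DIC = 4.59 mmol/kg

CA = [HCO3⁻] + 2[CO3²⁻] = (α₁ + 2α₂)·DIC
At pH 7.31: [H⁺]/K1 = 10^-1.29 = 0.051286, K2/[H⁺] = 10^-1.90 = 0.012589
α₁ = 1/(1 + 0.051286 + 0.012589) = 1/1.0639 = 0.9400; α₂ = α₁·K2/[H⁺] = 0.01183
α₁ + 2α₂ = 0.9636
DIC = CA / (α₁ + 2α₂) = 4.42 / 0.9636 = 4.59 mmol/kg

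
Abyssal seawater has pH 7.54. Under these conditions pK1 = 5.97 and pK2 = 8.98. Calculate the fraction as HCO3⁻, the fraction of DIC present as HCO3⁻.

α₁ = 1 / (1 + [H⁺]/K1 + K2/[H⁺]) = 1 / (1 + 10^-1.57 + 10^-1.44)
   = 1 / (1 + 0.026915 + 0.036308) = 1/1.0632 = 0.9405

α₁ = 0.941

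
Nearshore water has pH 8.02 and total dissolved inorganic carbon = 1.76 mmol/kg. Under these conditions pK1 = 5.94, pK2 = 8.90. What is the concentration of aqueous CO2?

α₀ = 1 / (1 + K1/[H⁺] + K1K2/[H⁺]²) = 1 / (1 + 10^+2.08 + 10^+1.20)
   = 1 / (1 + 120.23 + 15.849) = 1/137.08 = 0.007295
[CO2*] = α₀ × DIC = 0.007295 × 1.76 = 0.0128 mmol/kg = 12.8 μmol/kg

[CO2*] = 12.8 μmol/kg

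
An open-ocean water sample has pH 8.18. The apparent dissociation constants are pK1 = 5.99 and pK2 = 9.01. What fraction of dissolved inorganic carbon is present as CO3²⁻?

α₂ = 1 / (1 + [H⁺]/K2 + [H⁺]²/(K1K2)) = 1 / (1 + 10^+0.83 + 10^-1.36)
   = 1 / (1 + 6.7608 + 0.043652) = 1/7.8045 = 0.1281

α₂ = 0.128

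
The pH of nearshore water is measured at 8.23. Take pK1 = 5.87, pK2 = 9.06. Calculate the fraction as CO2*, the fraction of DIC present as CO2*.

α₀ = 1 / (1 + K1/[H⁺] + K1K2/[H⁺]²) = 1 / (1 + 10^+2.36 + 10^+1.53)
   = 1 / (1 + 229.09 + 33.884) = 1/263.97 = 0.003788

α₀ = 0.00379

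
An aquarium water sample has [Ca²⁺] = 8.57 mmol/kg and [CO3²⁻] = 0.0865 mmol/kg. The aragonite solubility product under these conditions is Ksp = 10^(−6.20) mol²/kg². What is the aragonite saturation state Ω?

Ksp = 10^(−6.20) = 6.310×10^-7
Ω = [Ca²⁺][CO3²⁻]/Ksp = (8.57×10^-3)(0.0865×10^-3) / 6.310×10^-7 = 1.17

Ω = 1.17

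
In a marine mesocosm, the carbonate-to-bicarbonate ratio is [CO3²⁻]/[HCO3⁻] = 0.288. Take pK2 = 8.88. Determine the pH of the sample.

pH = 8.34

From K2 = [H⁺][CO3²⁻]/[HCO3⁻]:  pH = pK2 + log₁₀([CO3²⁻]/[HCO3⁻])
log₁₀(0.288) = -0.541
pH = 8.88 + (-0.541) = 8.34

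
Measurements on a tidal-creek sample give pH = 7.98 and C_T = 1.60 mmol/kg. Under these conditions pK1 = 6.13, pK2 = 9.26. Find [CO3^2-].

[CO3²⁻] = 0.0787 mmol/kg

α₂ = 1 / (1 + [H⁺]/K2 + [H⁺]²/(K1K2)) = 1 / (1 + 10^+1.28 + 10^-0.57)
   = 1 / (1 + 19.055 + 0.26915) = 1/20.324 = 0.04920
[CO3²⁻] = α₂ × DIC = 0.04920 × 1.60 = 0.0787 mmol/kg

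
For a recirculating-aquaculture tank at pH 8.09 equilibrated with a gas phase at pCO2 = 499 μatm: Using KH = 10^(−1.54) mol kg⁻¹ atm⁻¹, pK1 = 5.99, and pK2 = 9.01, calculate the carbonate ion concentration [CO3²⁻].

[CO3²⁻] = 0.218 mmol/kg

[CO2*] = KH · pCO2 = 10^(−1.54) × 499×10^-6 = 1.439×10^-5 mol/kg
α₀ = 1/(1 + K1/[H⁺] + K1K2/[H⁺]²) = 1/(1 + 10^+2.10 + 10^+1.18) = 0.007041
DIC = [CO2*]/α₀ = 1.439×10^-5 / 0.007041 = 2.044 mmol/kg
[CO3²⁻] = α₂·DIC; α₂ = 0.1066, so [CO3²⁻] = 0.1066 × 2.044 = 0.218 mmol/kg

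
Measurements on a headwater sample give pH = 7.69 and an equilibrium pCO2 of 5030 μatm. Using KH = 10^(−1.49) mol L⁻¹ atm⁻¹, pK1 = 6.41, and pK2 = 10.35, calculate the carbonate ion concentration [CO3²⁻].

[CO3²⁻] = 6.79 μmol/L

[CO2*] = KH · pCO2 = 10^(−1.49) × 5030×10^-6 = 1.628×10^-4 mol/L
α₀ = 1/(1 + K1/[H⁺] + K1K2/[H⁺]²) = 1/(1 + 10^+1.28 + 10^-1.38) = 0.04976
DIC = [CO2*]/α₀ = 1.628×10^-4 / 0.04976 = 3.271 mmol/L
[CO3²⁻] = α₂·DIC; α₂ = 0.002074, so [CO3²⁻] = 0.002074 × 3.271 = 0.00679 mmol/L = 6.79 μmol/L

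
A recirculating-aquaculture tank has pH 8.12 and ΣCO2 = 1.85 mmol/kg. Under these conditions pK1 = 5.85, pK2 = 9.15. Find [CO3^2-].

α₂ = 1 / (1 + [H⁺]/K2 + [H⁺]²/(K1K2)) = 1 / (1 + 10^+1.03 + 10^-1.24)
   = 1 / (1 + 10.715 + 0.057544) = 1/11.773 = 0.08494
[CO3²⁻] = α₂ × DIC = 0.08494 × 1.85 = 0.157 mmol/kg

[CO3²⁻] = 0.157 mmol/kg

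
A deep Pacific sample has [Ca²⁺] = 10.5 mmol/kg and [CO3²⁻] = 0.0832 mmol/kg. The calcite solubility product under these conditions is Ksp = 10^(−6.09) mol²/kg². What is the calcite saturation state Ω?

Ω = 1.07

Ksp = 10^(−6.09) = 8.128×10^-7
Ω = [Ca²⁺][CO3²⁻]/Ksp = (10.5×10^-3)(0.0832×10^-3) / 8.128×10^-7 = 1.07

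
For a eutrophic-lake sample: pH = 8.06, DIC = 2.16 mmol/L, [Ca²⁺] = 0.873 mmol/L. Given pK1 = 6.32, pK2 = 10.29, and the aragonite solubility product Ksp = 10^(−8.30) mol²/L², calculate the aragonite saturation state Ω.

α₂ = 1 / (1 + [H⁺]/K2 + [H⁺]²/(K1K2)) = 1 / (1 + 10^+2.23 + 10^+0.49)
   = 1 / (1 + 169.82 + 3.0903) = 1/173.91 = 0.005750
[CO3²⁻] = α₂ × DIC = 0.005750 × 2.16 = 0.01242 mmol/L = 12.42 μmol/L
Ksp = 10^(−8.30) = 5.012×10^-9
Ω = [Ca²⁺][CO3²⁻]/Ksp = (0.873×10^-3)(1.242×10^-5) / 5.012×10^-9 = 2.16

Ω = 2.16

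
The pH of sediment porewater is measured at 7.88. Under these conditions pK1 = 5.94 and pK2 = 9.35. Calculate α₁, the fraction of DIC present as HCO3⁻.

α₁ = 0.957

α₁ = 1 / (1 + [H⁺]/K1 + K2/[H⁺]) = 1 / (1 + 10^-1.94 + 10^-1.47)
   = 1 / (1 + 0.011482 + 0.033884) = 1/1.0454 = 0.9566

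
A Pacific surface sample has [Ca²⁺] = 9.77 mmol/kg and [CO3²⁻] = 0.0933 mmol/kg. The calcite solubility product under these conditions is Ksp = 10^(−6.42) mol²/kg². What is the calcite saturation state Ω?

Ω = 2.40

Ksp = 10^(−6.42) = 3.802×10^-7
Ω = [Ca²⁺][CO3²⁻]/Ksp = (9.77×10^-3)(0.0933×10^-3) / 3.802×10^-7 = 2.40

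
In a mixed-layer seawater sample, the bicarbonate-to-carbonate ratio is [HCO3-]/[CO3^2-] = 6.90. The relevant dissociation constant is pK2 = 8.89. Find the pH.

pH = 8.05

From K2 = [H⁺][CO3^2-]/[HCO3-]:  pH = pK2 − log₁₀([HCO3-]/[CO3^2-])
log₁₀(6.90) = +0.839
pH = 8.89 − (+0.839) = 8.05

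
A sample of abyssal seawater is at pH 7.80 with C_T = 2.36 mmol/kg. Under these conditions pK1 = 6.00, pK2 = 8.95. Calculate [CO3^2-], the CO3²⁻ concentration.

[CO3²⁻] = 0.154 mmol/kg

α₂ = 1 / (1 + [H⁺]/K2 + [H⁺]²/(K1K2)) = 1 / (1 + 10^+1.15 + 10^-0.65)
   = 1 / (1 + 14.125 + 0.22387) = 1/15.349 = 0.06515
[CO3²⁻] = α₂ × DIC = 0.06515 × 2.36 = 0.154 mmol/kg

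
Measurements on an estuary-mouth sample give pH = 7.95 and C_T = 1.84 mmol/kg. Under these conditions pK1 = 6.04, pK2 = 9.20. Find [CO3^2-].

α₂ = 1 / (1 + [H⁺]/K2 + [H⁺]²/(K1K2)) = 1 / (1 + 10^+1.25 + 10^-0.66)
   = 1 / (1 + 17.783 + 0.21878) = 1/19.002 = 0.05263
[CO3²⁻] = α₂ × DIC = 0.05263 × 1.84 = 0.0968 mmol/kg

[CO3²⁻] = 0.0968 mmol/kg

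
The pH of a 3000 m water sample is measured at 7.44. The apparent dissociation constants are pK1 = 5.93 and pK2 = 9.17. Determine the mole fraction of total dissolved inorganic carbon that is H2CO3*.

α₀ = 1 / (1 + K1/[H⁺] + K1K2/[H⁺]²) = 1 / (1 + 10^+1.51 + 10^-0.22)
   = 1 / (1 + 32.359 + 0.60256) = 1/33.962 = 0.02944

α₀ = 0.0294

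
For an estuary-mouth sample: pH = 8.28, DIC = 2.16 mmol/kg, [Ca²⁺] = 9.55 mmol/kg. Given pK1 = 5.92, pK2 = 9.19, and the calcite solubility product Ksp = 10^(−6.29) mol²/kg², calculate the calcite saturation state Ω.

α₂ = 1 / (1 + [H⁺]/K2 + [H⁺]²/(K1K2)) = 1 / (1 + 10^+0.91 + 10^-1.45)
   = 1 / (1 + 8.1283 + 0.035481) = 1/9.1638 = 0.1091
[CO3²⁻] = α₂ × DIC = 0.1091 × 2.16 = 0.2357 mmol/kg
Ksp = 10^(−6.29) = 5.129×10^-7
Ω = [Ca²⁺][CO3²⁻]/Ksp = (9.55×10^-3)(2.357×10^-4) / 5.129×10^-7 = 4.39

Ω = 4.39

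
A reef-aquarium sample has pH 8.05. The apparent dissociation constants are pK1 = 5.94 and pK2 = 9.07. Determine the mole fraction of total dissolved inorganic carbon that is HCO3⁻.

α₁ = 0.906

α₁ = 1 / (1 + [H⁺]/K1 + K2/[H⁺]) = 1 / (1 + 10^-2.11 + 10^-1.02)
   = 1 / (1 + 0.0077625 + 0.095499) = 1/1.1033 = 0.9064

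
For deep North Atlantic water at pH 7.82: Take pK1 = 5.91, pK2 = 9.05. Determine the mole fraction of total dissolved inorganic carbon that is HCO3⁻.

α₁ = 1 / (1 + [H⁺]/K1 + K2/[H⁺]) = 1 / (1 + 10^-1.91 + 10^-1.23)
   = 1 / (1 + 0.012303 + 0.058884) = 1/1.0712 = 0.9335

α₁ = 0.934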